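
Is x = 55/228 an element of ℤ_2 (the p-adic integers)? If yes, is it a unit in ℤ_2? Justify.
x ∉ ℤ_2 (v_2(x) = -2 < 0)

ℤ_2 = {x ∈ ℚ_2 : v_2(x) ≥ 0} and ℤ_2^× = {x ∈ ℤ_2 : v_2(x) = 0}. Here v_2(55/228) = v_2(num) − v_2(den) = -2; compare against these criteria.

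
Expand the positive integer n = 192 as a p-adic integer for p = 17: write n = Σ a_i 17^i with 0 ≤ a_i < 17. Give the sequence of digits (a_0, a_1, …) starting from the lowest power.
(a_0, a_1, …) = (5, 11)

Repeated division by 17 gives the digits low-to-high: 192 = 5 + 11·17^1. Digit sequence: (5, 11).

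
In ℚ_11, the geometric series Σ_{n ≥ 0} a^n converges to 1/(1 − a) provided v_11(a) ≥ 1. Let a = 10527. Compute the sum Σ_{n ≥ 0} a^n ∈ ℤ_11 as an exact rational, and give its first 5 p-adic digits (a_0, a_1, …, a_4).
Σ a^n = 1/(1 − a) = -1/10526;  first 5 digits = (1, 0, 10, 7, 1)

v_11(a) = 2 ≥ 1, so the series converges in ℤ_11 to 1/(1 − a) = 1/(1 − 10527) = -1/10526. Expand this rational in ℤ_11: compute digits iteratively via d_i = x_i mod 11, x_{i+1} = (x_i − d_i)/11. The first 5 digits are (1, 0, 10, 7, 1).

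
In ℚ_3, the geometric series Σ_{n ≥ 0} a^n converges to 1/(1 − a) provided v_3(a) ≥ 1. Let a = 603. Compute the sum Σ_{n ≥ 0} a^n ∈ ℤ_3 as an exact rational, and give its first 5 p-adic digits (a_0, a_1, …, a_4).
Σ a^n = 1/(1 − a) = -1/602;  first 5 digits = (1, 0, 1, 1, 2)

v_3(a) = 2 ≥ 1, so the series converges in ℤ_3 to 1/(1 − a) = 1/(1 − 603) = -1/602. Expand this rational in ℤ_3: compute digits iteratively via d_i = x_i mod 3, x_{i+1} = (x_i − d_i)/3. The first 5 digits are (1, 0, 1, 1, 2).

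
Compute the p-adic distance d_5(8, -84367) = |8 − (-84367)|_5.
d_5(8, -84367) = 1/3125

Step 1 — x − y = 8 − (-84367) = 84375. Step 2 — v_5(84375) = 5 (factor: 84375 = (5^5 · 27); the sign does not affect v_p). Step 3 — |x − y|_5 = 5^{-5} = 1/3125.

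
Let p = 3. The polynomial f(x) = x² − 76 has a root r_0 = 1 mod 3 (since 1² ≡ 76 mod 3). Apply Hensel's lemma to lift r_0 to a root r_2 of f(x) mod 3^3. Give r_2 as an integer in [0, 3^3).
r_2 = 7 (mod 27)

Hensel's recurrence: r_{i+1} = r_i − f(r_i)·(f′(r_i))^{-1} mod 3^{i+2}, with f′(x) = 2x. Iterate:
  r_0 = 1 (mod 3)
  r_1 = 7 (mod 9)
  r_2 = 7 (mod 27)
Final: r_2 = 7, and one checks f(r_2) ≡ 0 mod 3^3.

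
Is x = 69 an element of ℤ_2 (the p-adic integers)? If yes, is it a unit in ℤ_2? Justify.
x ∈ ℤ_2^× (unit); v_2(x) = 0

ℤ_2 = {x ∈ ℚ_2 : v_2(x) ≥ 0} and ℤ_2^× = {x ∈ ℤ_2 : v_2(x) = 0}. Here v_2(69) = v_2(num) − v_2(den) = 0; compare against these criteria.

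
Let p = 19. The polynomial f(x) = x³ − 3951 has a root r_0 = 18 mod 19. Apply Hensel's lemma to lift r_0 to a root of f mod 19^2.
r_1 = 113 (mod 361)

Hensel: r_{i+1} = r_i − f(r_i)/f′(r_i) mod 19^{i+2}, where f′(x) = 3x². Iterate:
  r_0 = 18 (mod 19)
  r_1 = 113 (mod 361)
Final: r = 113 with f(r) ≡ 0 mod 19^2.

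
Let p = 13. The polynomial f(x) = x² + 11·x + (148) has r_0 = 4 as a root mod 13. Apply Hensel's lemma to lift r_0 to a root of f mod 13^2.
r_1 = 82 (mod 169)

Hensel: r_{i+1} = r_i − f(r_i)·(f′(r_i))^{-1} mod 13^{i+2}, f′(x) = 2x + 11. Iterate:
  r_0 = 4 (mod 13)
  r_1 = 82 (mod 169)
Final: r = 82 satisfies f(r) ≡ 0 mod 13^2.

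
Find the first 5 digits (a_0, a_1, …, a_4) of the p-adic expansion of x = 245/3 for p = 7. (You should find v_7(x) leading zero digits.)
(a_0, …, a_4) = (0, 0, 4, 2, 2)

v_7(245/3) = 2, so a_0 = ... = a_1 = 0. Factor out: x = 7^2 · u with u = 5/3 a unit in ℤ_7. Expand u iteratively via a_{v+i} = u_i mod 7, u_{i+1} = (u_i − a_{v+i})/7:
  u_0 = 5/3;  a_2 = 4;  u_1 = (u_0 − 4)/7 = -1/3
  u_1 = -1/3;  a_3 = 2;  u_2 = (u_1 − 2)/7 = -1/3
  u_2 = -1/3;  a_4 = 2;  u_3 = (u_2 − 2)/7 = -1/3
Digits: (0, 0, 4, 2, 2).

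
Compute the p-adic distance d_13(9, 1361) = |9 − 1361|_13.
d_13(9, 1361) = 1/169

Step 1 — x − y = 9 − 1361 = -1352. Step 2 — v_13(-1352) = 2 (factor: -1352 = −(13^2 · 8); the sign does not affect v_p). Step 3 — |x − y|_13 = 13^{-2} = 1/169.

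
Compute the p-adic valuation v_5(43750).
v_5(43750) = 5

v_5(n) is the largest exponent k such that 5^k divides n. Factor out: 43750 = 5^5 · 14. (Sign doesn't affect v_p.) So v_5(43750) = 5.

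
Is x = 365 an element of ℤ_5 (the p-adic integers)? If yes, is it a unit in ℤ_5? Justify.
x ∈ ℤ_5 but not a unit; v_5(x) = 1 > 0

ℤ_5 = {x ∈ ℚ_5 : v_5(x) ≥ 0} and ℤ_5^× = {x ∈ ℤ_5 : v_5(x) = 0}. Here v_5(365) = v_5(num) − v_5(den) = 1; compare against these criteria.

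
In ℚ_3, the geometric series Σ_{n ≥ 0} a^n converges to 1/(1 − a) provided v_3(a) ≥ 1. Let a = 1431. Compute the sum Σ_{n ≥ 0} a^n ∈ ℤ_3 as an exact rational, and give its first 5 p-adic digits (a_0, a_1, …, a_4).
Σ a^n = 1/(1 − a) = -1/1430;  first 5 digits = (1, 0, 0, 2, 2)

v_3(a) = 3 ≥ 1, so the series converges in ℤ_3 to 1/(1 − a) = 1/(1 − 1431) = -1/1430. Expand this rational in ℤ_3: compute digits iteratively via d_i = x_i mod 3, x_{i+1} = (x_i − d_i)/3. The first 5 digits are (1, 0, 0, 2, 2).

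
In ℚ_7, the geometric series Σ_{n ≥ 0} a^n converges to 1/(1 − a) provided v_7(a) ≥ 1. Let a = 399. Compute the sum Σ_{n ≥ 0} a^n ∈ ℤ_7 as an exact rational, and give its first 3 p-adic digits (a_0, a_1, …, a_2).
Σ a^n = 1/(1 − a) = -1/398;  first 3 digits = (1, 1, 2)

v_7(a) = 1 ≥ 1, so the series converges in ℤ_7 to 1/(1 − a) = 1/(1 − 399) = -1/398. Expand this rational in ℤ_7: compute digits iteratively via d_i = x_i mod 7, x_{i+1} = (x_i − d_i)/7. The first 3 digits are (1, 1, 2).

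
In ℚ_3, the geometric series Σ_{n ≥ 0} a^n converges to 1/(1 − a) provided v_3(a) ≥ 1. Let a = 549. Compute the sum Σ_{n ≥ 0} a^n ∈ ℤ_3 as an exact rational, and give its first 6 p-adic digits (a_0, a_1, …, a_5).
Σ a^n = 1/(1 − a) = -1/548;  first 6 digits = (1, 0, 1, 2, 1, 0)

v_3(a) = 2 ≥ 1, so the series converges in ℤ_3 to 1/(1 − a) = 1/(1 − 549) = -1/548. Expand this rational in ℤ_3: compute digits iteratively via d_i = x_i mod 3, x_{i+1} = (x_i − d_i)/3. The first 6 digits are (1, 0, 1, 2, 1, 0).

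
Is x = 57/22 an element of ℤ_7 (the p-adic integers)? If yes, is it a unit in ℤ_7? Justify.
x ∈ ℤ_7^× (unit); v_7(x) = 0

ℤ_7 = {x ∈ ℚ_7 : v_7(x) ≥ 0} and ℤ_7^× = {x ∈ ℤ_7 : v_7(x) = 0}. Here v_7(57/22) = v_7(num) − v_7(den) = 0; compare against these criteria.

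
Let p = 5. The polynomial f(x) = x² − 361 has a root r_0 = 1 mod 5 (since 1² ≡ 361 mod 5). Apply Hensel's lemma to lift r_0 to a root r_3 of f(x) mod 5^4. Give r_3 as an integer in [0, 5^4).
r_3 = 606 (mod 625)

Hensel's recurrence: r_{i+1} = r_i − f(r_i)·(f′(r_i))^{-1} mod 5^{i+2}, with f′(x) = 2x. Iterate:
  r_0 = 1 (mod 5)
  r_1 = 6 (mod 25)
  r_2 = 106 (mod 125)
  r_3 = 606 (mod 625)
Final: r_3 = 606, and one checks f(r_3) ≡ 0 mod 5^4.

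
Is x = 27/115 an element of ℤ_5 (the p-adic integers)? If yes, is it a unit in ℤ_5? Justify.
x ∉ ℤ_5 (v_5(x) = -1 < 0)

ℤ_5 = {x ∈ ℚ_5 : v_5(x) ≥ 0} and ℤ_5^× = {x ∈ ℤ_5 : v_5(x) = 0}. Here v_5(27/115) = v_5(num) − v_5(den) = -1; compare against these criteria.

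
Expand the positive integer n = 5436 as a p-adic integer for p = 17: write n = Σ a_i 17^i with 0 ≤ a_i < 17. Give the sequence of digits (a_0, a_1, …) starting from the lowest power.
(a_0, a_1, …) = (13, 13, 1, 1)

Repeated division by 17 gives the digits low-to-high: 5436 = 13 + 13·17^1 + 1·17^2 + 1·17^3. Digit sequence: (13, 13, 1, 1).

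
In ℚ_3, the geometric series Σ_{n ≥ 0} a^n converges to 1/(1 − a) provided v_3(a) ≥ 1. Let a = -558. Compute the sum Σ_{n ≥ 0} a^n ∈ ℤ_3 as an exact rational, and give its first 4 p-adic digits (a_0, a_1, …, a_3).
Σ a^n = 1/(1 − a) = 1/559;  first 4 digits = (1, 0, 1, 0)

v_3(a) = 2 ≥ 1, so the series converges in ℤ_3 to 1/(1 − a) = 1/(1 − (-558)) = 1/559. Expand this rational in ℤ_3: compute digits iteratively via d_i = x_i mod 3, x_{i+1} = (x_i − d_i)/3. The first 4 digits are (1, 0, 1, 0).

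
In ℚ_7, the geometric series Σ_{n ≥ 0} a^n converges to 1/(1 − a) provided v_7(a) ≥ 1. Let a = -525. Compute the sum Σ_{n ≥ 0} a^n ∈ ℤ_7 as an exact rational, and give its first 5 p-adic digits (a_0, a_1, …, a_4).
Σ a^n = 1/(1 − a) = 1/526;  first 5 digits = (1, 2, 0, 5, 6)

v_7(a) = 1 ≥ 1, so the series converges in ℤ_7 to 1/(1 − a) = 1/(1 − (-525)) = 1/526. Expand this rational in ℤ_7: compute digits iteratively via d_i = x_i mod 7, x_{i+1} = (x_i − d_i)/7. The first 5 digits are (1, 2, 0, 5, 6).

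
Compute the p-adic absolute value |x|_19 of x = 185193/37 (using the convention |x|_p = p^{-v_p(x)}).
|185193/37|_19 = 1/6859

Step 1 — compute v_19(x) by factoring powers of 19 out of the numerator and denominator: v_19(185193/37) = 3. Step 2 — apply |x|_p = p^{-v_p(x)} = 19^{-3} = 1/6859.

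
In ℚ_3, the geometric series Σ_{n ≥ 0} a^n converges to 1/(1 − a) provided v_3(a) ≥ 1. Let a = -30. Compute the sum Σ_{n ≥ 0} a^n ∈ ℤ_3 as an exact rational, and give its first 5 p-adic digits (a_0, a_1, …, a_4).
Σ a^n = 1/(1 − a) = 1/31;  first 5 digits = (1, 2, 0, 1, 2)

v_3(a) = 1 ≥ 1, so the series converges in ℤ_3 to 1/(1 − a) = 1/(1 − (-30)) = 1/31. Expand this rational in ℤ_3: compute digits iteratively via d_i = x_i mod 3, x_{i+1} = (x_i − d_i)/3. The first 5 digits are (1, 2, 0, 1, 2).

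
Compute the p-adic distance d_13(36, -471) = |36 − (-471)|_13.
d_13(36, -471) = 1/169

Step 1 — x − y = 36 − (-471) = 507. Step 2 — v_13(507) = 2 (factor: 507 = (13^2 · 3); the sign does not affect v_p). Step 3 — |x − y|_13 = 13^{-2} = 1/169.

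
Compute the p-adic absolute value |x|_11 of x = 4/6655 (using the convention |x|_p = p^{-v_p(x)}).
|4/6655|_11 = 1331

Step 1 — compute v_11(x) by factoring powers of 11 out of the numerator and denominator: v_11(4/6655) = -3. Step 2 — apply |x|_p = p^{-v_p(x)} = 11^{3} = 1331.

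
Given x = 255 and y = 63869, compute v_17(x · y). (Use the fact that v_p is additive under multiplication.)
v_17(16286595) = 4

v_p(x) = 1 (factor: 255 = 17^1 · 15); v_p(y) = 3 (factor: 63869 = 17^3 · 13). Additivity: v_p(xy) = v_p(x) + v_p(y) = 1 + 3 = 4. (Direct check: xy = 16286595 = 17^4 · (195).)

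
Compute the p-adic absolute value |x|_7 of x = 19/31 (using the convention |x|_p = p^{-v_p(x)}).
|19/31|_7 = 1

Step 1 — compute v_7(x) by factoring powers of 7 out of the numerator and denominator: v_7(19/31) = 0. Step 2 — apply |x|_p = p^{-v_p(x)} = 7^{0} = 1.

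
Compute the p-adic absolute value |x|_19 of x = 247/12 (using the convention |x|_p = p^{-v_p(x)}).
|247/12|_19 = 1/19

Step 1 — compute v_19(x) by factoring powers of 19 out of the numerator and denominator: v_19(247/12) = 1. Step 2 — apply |x|_p = p^{-v_p(x)} = 19^{-1} = 1/19.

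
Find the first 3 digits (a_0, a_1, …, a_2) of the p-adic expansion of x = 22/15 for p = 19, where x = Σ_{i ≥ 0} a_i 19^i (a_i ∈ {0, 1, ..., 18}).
(a_0, …, a_2) = (4, 10, 2)

v_19(22/15) = 0 (numerator and denominator both coprime to 19), so x ∈ ℤ_19^×. Compute digits iteratively via a_i = x_i mod 19, x_{i+1} = (x_i − a_i)/19, with x_0 = x:
  x_0 = 22/15;  a_0 = 4;  x_1 = (x_0 − 4)/19 = -2/15
  x_1 = -2/15;  a_1 = 10;  x_2 = (x_1 − 10)/19 = -8/15
  x_2 = -8/15;  a_2 = 2;  x_3 = (x_2 − 2)/19 = -2/15
Digits: (4, 10, 2).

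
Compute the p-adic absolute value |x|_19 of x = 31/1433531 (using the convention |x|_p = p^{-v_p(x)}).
|31/1433531|_19 = 130321

Step 1 — compute v_19(x) by factoring powers of 19 out of the numerator and denominator: v_19(31/1433531) = -4. Step 2 — apply |x|_p = p^{-v_p(x)} = 19^{4} = 130321.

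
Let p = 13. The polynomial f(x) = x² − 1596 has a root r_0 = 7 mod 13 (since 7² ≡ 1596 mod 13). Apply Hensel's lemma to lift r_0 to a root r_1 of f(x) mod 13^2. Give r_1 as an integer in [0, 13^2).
r_1 = 33 (mod 169)

Hensel's recurrence: r_{i+1} = r_i − f(r_i)·(f′(r_i))^{-1} mod 13^{i+2}, with f′(x) = 2x. Iterate:
  r_0 = 7 (mod 13)
  r_1 = 33 (mod 169)
Final: r_1 = 33, and one checks f(r_1) ≡ 0 mod 13^2.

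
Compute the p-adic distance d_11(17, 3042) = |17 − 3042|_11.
d_11(17, 3042) = 1/121

Step 1 — x − y = 17 − 3042 = -3025. Step 2 — v_11(-3025) = 2 (factor: -3025 = −(11^2 · 25); the sign does not affect v_p). Step 3 — |x − y|_11 = 11^{-2} = 1/121.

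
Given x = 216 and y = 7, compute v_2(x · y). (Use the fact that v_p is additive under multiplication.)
v_2(1512) = 3

v_p(x) = 3 (factor: 216 = 2^3 · 27); v_p(y) = 0 (factor: 7 = 2^0 · 7). Additivity: v_p(xy) = v_p(x) + v_p(y) = 3 + 0 = 3. (Direct check: xy = 1512 = 2^3 · (189).)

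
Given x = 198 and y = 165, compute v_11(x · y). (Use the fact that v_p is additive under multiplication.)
v_11(32670) = 2

v_p(x) = 1 (factor: 198 = 11^1 · 18); v_p(y) = 1 (factor: 165 = 11^1 · 15). Additivity: v_p(xy) = v_p(x) + v_p(y) = 1 + 1 = 2. (Direct check: xy = 32670 = 11^2 · (270).)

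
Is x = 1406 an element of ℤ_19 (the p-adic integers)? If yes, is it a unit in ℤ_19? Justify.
x ∈ ℤ_19 but not a unit; v_19(x) = 1 > 0

ℤ_19 = {x ∈ ℚ_19 : v_19(x) ≥ 0} and ℤ_19^× = {x ∈ ℤ_19 : v_19(x) = 0}. Here v_19(1406) = v_19(num) − v_19(den) = 1; compare against these criteria.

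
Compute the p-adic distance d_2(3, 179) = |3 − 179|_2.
d_2(3, 179) = 1/16

Step 1 — x − y = 3 − 179 = -176. Step 2 — v_2(-176) = 4 (factor: -176 = −(2^4 · 11); the sign does not affect v_p). Step 3 — |x − y|_2 = 2^{-4} = 1/16.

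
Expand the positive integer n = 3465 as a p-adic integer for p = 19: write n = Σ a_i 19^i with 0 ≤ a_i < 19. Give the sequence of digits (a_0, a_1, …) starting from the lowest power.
(a_0, a_1, …) = (7, 11, 9)

Repeated division by 19 gives the digits low-to-high: 3465 = 7 + 11·19^1 + 9·19^2. Digit sequence: (7, 11, 9).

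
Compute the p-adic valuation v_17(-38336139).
v_17(-38336139) = 5

v_17(n) is the largest exponent k such that 17^k divides n. Factor out: -38336139 = -17^5 · 27. (Sign doesn't affect v_p.) So v_17(-38336139) = 5.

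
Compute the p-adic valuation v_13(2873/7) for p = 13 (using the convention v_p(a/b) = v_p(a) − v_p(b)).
v_13(2873/7) = 2

Factor powers of 13 from the numerator and denominator of the reduced fraction: 2873 = 13^2 · 17 and 7 = 13^0 · 7. Apply v_p(a/b) = v_p(a) − v_p(b): v_13(2873/7) = 2 − 0 = 2.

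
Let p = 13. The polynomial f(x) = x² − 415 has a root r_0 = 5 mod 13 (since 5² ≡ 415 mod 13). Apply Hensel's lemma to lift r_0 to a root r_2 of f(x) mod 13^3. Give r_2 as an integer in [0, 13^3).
r_2 = 551 (mod 2197)

Hensel's recurrence: r_{i+1} = r_i − f(r_i)·(f′(r_i))^{-1} mod 13^{i+2}, with f′(x) = 2x. Iterate:
  r_0 = 5 (mod 13)
  r_1 = 44 (mod 169)
  r_2 = 551 (mod 2197)
Final: r_2 = 551, and one checks f(r_2) ≡ 0 mod 13^3.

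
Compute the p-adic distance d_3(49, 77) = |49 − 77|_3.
d_3(49, 77) = 1

Step 1 — x − y = 49 − 77 = -28. Step 2 — v_3(-28) = 0 (factor: -28 = −(3^0 · 28); the sign does not affect v_p). Step 3 — |x − y|_3 = 3^{0} = 1.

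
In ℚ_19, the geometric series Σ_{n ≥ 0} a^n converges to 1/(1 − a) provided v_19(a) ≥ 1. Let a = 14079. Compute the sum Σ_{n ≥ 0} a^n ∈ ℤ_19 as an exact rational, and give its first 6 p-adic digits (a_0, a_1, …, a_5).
Σ a^n = 1/(1 − a) = -1/14078;  first 6 digits = (1, 0, 1, 2, 1, 4)

v_19(a) = 2 ≥ 1, so the series converges in ℤ_19 to 1/(1 − a) = 1/(1 − 14079) = -1/14078. Expand this rational in ℤ_19: compute digits iteratively via d_i = x_i mod 19, x_{i+1} = (x_i − d_i)/19. The first 6 digits are (1, 0, 1, 2, 1, 4).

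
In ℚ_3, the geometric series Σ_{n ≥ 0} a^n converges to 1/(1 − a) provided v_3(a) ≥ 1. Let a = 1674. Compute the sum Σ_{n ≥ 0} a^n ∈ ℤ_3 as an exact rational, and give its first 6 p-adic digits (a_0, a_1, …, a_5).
Σ a^n = 1/(1 − a) = -1/1673;  first 6 digits = (1, 0, 0, 2, 2, 0)

v_3(a) = 3 ≥ 1, so the series converges in ℤ_3 to 1/(1 − a) = 1/(1 − 1674) = -1/1673. Expand this rational in ℤ_3: compute digits iteratively via d_i = x_i mod 3, x_{i+1} = (x_i − d_i)/3. The first 6 digits are (1, 0, 0, 2, 2, 0).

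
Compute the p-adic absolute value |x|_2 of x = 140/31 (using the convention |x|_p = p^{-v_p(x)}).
|140/31|_2 = 1/4

Step 1 — compute v_2(x) by factoring powers of 2 out of the numerator and denominator: v_2(140/31) = 2. Step 2 — apply |x|_p = p^{-v_p(x)} = 2^{-2} = 1/4.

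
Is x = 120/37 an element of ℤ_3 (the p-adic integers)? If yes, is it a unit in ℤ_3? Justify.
x ∈ ℤ_3 but not a unit; v_3(x) = 1 > 0

ℤ_3 = {x ∈ ℚ_3 : v_3(x) ≥ 0} and ℤ_3^× = {x ∈ ℤ_3 : v_3(x) = 0}. Here v_3(120/37) = v_3(num) − v_3(den) = 1; compare against these criteria.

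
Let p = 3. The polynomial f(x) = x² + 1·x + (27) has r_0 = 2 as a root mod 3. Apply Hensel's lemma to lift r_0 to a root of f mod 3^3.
r_2 = 26 (mod 27)

Hensel: r_{i+1} = r_i − f(r_i)·(f′(r_i))^{-1} mod 3^{i+2}, f′(x) = 2x + 1. Iterate:
  r_0 = 2 (mod 3)
  r_1 = 8 (mod 9)
  r_2 = 26 (mod 27)
Final: r = 26 satisfies f(r) ≡ 0 mod 3^3.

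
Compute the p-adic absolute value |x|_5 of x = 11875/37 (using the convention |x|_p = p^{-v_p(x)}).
|11875/37|_5 = 1/625

Step 1 — compute v_5(x) by factoring powers of 5 out of the numerator and denominator: v_5(11875/37) = 4. Step 2 — apply |x|_p = p^{-v_p(x)} = 5^{-4} = 1/625.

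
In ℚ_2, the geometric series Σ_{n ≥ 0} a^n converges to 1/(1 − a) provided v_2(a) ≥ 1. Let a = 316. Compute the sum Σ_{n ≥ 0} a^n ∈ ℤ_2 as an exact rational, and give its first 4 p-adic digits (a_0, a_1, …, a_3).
Σ a^n = 1/(1 − a) = -1/315;  first 4 digits = (1, 0, 1, 1)

v_2(a) = 2 ≥ 1, so the series converges in ℤ_2 to 1/(1 − a) = 1/(1 − 316) = -1/315. Expand this rational in ℤ_2: compute digits iteratively via d_i = x_i mod 2, x_{i+1} = (x_i − d_i)/2. The first 4 digits are (1, 0, 1, 1).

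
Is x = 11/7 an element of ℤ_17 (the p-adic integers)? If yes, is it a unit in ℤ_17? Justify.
x ∈ ℤ_17^× (unit); v_17(x) = 0

ℤ_17 = {x ∈ ℚ_17 : v_17(x) ≥ 0} and ℤ_17^× = {x ∈ ℤ_17 : v_17(x) = 0}. Here v_17(11/7) = v_17(num) − v_17(den) = 0; compare against these criteria.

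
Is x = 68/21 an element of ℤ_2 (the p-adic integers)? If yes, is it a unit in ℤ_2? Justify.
x ∈ ℤ_2 but not a unit; v_2(x) = 2 > 0

ℤ_2 = {x ∈ ℚ_2 : v_2(x) ≥ 0} and ℤ_2^× = {x ∈ ℤ_2 : v_2(x) = 0}. Here v_2(68/21) = v_2(num) − v_2(den) = 2; compare against these criteria.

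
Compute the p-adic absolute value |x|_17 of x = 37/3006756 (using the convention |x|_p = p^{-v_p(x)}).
|37/3006756|_17 = 83521

Step 1 — compute v_17(x) by factoring powers of 17 out of the numerator and denominator: v_17(37/3006756) = -4. Step 2 — apply |x|_p = p^{-v_p(x)} = 17^{4} = 83521.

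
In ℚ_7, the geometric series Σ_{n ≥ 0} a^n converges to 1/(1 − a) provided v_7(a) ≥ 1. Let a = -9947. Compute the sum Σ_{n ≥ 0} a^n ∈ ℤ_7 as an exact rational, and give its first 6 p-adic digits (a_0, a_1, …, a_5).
Σ a^n = 1/(1 − a) = 1/9948;  first 6 digits = (1, 0, 0, 6, 2, 6)

v_7(a) = 3 ≥ 1, so the series converges in ℤ_7 to 1/(1 − a) = 1/(1 − (-9947)) = 1/9948. Expand this rational in ℤ_7: compute digits iteratively via d_i = x_i mod 7, x_{i+1} = (x_i − d_i)/7. The first 6 digits are (1, 0, 0, 6, 2, 6).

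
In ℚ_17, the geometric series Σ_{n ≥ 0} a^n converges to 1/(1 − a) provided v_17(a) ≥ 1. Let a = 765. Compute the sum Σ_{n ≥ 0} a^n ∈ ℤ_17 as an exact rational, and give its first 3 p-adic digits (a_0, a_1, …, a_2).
Σ a^n = 1/(1 − a) = -1/764;  first 3 digits = (1, 11, 4)

v_17(a) = 1 ≥ 1, so the series converges in ℤ_17 to 1/(1 − a) = 1/(1 − 765) = -1/764. Expand this rational in ℤ_17: compute digits iteratively via d_i = x_i mod 17, x_{i+1} = (x_i − d_i)/17. The first 3 digits are (1, 11, 4).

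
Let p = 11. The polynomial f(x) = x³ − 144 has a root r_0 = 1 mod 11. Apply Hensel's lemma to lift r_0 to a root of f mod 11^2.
r_1 = 89 (mod 121)

Hensel: r_{i+1} = r_i − f(r_i)/f′(r_i) mod 11^{i+2}, where f′(x) = 3x². Iterate:
  r_0 = 1 (mod 11)
  r_1 = 89 (mod 121)
Final: r = 89 with f(r) ≡ 0 mod 11^2.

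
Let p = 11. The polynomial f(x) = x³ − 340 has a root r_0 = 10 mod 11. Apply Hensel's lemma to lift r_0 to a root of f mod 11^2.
r_1 = 32 (mod 121)

Hensel: r_{i+1} = r_i − f(r_i)/f′(r_i) mod 11^{i+2}, where f′(x) = 3x². Iterate:
  r_0 = 10 (mod 11)
  r_1 = 32 (mod 121)
Final: r = 32 with f(r) ≡ 0 mod 11^2.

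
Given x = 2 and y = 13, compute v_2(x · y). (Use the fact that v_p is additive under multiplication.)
v_2(26) = 1

v_p(x) = 1 (factor: 2 = 2^1 · 1); v_p(y) = 0 (factor: 13 = 2^0 · 13). Additivity: v_p(xy) = v_p(x) + v_p(y) = 1 + 0 = 1. (Direct check: xy = 26 = 2^1 · (13).)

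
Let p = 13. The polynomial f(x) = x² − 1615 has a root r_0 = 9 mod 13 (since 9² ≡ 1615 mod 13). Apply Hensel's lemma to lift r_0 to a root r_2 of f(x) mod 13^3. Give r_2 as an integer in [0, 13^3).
r_2 = 958 (mod 2197)

Hensel's recurrence: r_{i+1} = r_i − f(r_i)·(f′(r_i))^{-1} mod 13^{i+2}, with f′(x) = 2x. Iterate:
  r_0 = 9 (mod 13)
  r_1 = 113 (mod 169)
  r_2 = 958 (mod 2197)
Final: r_2 = 958, and one checks f(r_2) ≡ 0 mod 13^3.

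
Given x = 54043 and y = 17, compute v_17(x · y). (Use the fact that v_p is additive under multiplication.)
v_17(918731) = 4

v_p(x) = 3 (factor: 54043 = 17^3 · 11); v_p(y) = 1 (factor: 17 = 17^1 · 1). Additivity: v_p(xy) = v_p(x) + v_p(y) = 3 + 1 = 4. (Direct check: xy = 918731 = 17^4 · (11).)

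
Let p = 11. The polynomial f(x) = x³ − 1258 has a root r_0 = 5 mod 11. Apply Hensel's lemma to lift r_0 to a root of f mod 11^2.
r_1 = 104 (mod 121)

Hensel: r_{i+1} = r_i − f(r_i)/f′(r_i) mod 11^{i+2}, where f′(x) = 3x². Iterate:
  r_0 = 5 (mod 11)
  r_1 = 104 (mod 121)
Final: r = 104 with f(r) ≡ 0 mod 11^2.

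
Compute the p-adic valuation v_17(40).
v_17(40) = 0

v_17(n) is the largest exponent k such that 17^k divides n. Factor out: 40 = 17^0 · 40. (Sign doesn't affect v_p.) So v_17(40) = 0.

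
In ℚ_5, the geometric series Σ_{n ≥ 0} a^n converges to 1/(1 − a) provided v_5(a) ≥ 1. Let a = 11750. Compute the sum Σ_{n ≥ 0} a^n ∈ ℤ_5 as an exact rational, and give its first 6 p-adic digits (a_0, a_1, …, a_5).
Σ a^n = 1/(1 − a) = -1/11749;  first 6 digits = (1, 0, 0, 4, 3, 3)

v_5(a) = 3 ≥ 1, so the series converges in ℤ_5 to 1/(1 − a) = 1/(1 − 11750) = -1/11749. Expand this rational in ℤ_5: compute digits iteratively via d_i = x_i mod 5, x_{i+1} = (x_i − d_i)/5. The first 6 digits are (1, 0, 0, 4, 3, 3).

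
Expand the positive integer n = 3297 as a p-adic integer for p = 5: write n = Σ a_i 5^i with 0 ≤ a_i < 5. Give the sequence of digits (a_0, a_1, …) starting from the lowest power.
(a_0, a_1, …) = (2, 4, 1, 1, 0, 1)

Repeated division by 5 gives the digits low-to-high: 3297 = 2 + 4·5^1 + 1·5^2 + 1·5^3 + 1·5^5. Digit sequence: (2, 4, 1, 1, 0, 1).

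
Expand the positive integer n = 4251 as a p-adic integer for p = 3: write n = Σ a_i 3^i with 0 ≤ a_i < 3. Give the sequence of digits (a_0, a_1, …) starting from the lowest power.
(a_0, a_1, …) = (0, 1, 1, 1, 1, 2, 2, 1)

Repeated division by 3 gives the digits low-to-high: 4251 = 1·3^1 + 1·3^2 + 1·3^3 + 1·3^4 + 2·3^5 + 2·3^6 + 1·3^7. Digit sequence: (0, 1, 1, 1, 1, 2, 2, 1).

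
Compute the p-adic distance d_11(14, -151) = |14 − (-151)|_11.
d_11(14, -151) = 1/11

Step 1 — x − y = 14 − (-151) = 165. Step 2 — v_11(165) = 1 (factor: 165 = (11^1 · 15); the sign does not affect v_p). Step 3 — |x − y|_11 = 11^{-1} = 1/11.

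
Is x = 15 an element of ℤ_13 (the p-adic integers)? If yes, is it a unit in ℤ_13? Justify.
x ∈ ℤ_13^× (unit); v_13(x) = 0

ℤ_13 = {x ∈ ℚ_13 : v_13(x) ≥ 0} and ℤ_13^× = {x ∈ ℤ_13 : v_13(x) = 0}. Here v_13(15) = v_13(num) − v_13(den) = 0; compare against these criteria.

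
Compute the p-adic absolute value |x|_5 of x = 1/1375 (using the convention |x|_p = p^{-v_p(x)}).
|1/1375|_5 = 125

Step 1 — compute v_5(x) by factoring powers of 5 out of the numerator and denominator: v_5(1/1375) = -3. Step 2 — apply |x|_p = p^{-v_p(x)} = 5^{3} = 125.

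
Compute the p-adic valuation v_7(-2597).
v_7(-2597) = 2

v_7(n) is the largest exponent k such that 7^k divides n. Factor out: -2597 = -7^2 · 53. (Sign doesn't affect v_p.) So v_7(-2597) = 2.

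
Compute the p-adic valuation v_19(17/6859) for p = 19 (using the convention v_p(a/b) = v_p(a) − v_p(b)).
v_19(17/6859) = -3

Factor powers of 19 from the numerator and denominator of the reduced fraction: 17 = 19^0 · 17 and 6859 = 19^3 · 1. Apply v_p(a/b) = v_p(a) − v_p(b): v_19(17/6859) = 0 − 3 = -3.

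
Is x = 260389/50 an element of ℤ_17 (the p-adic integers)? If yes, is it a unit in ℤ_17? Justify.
x ∈ ℤ_17 but not a unit; v_17(x) = 3 > 0

ℤ_17 = {x ∈ ℚ_17 : v_17(x) ≥ 0} and ℤ_17^× = {x ∈ ℤ_17 : v_17(x) = 0}. Here v_17(260389/50) = v_17(num) − v_17(den) = 3; compare against these criteria.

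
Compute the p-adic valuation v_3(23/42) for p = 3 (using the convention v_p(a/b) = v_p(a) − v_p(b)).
v_3(23/42) = -1

Factor powers of 3 from the numerator and denominator of the reduced fraction: 23 = 3^0 · 23 and 42 = 3^1 · 14. Apply v_p(a/b) = v_p(a) − v_p(b): v_3(23/42) = 0 − 1 = -1.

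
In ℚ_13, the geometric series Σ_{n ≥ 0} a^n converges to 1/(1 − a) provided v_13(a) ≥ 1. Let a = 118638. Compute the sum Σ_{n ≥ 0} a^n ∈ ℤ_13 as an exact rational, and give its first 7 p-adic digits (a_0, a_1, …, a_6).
Σ a^n = 1/(1 − a) = -1/118637;  first 7 digits = (1, 0, 0, 2, 4, 0, 4)

v_13(a) = 3 ≥ 1, so the series converges in ℤ_13 to 1/(1 − a) = 1/(1 − 118638) = -1/118637. Expand this rational in ℤ_13: compute digits iteratively via d_i = x_i mod 13, x_{i+1} = (x_i − d_i)/13. The first 7 digits are (1, 0, 0, 2, 4, 0, 4).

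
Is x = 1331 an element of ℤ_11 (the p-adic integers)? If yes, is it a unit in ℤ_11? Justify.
x ∈ ℤ_11 but not a unit; v_11(x) = 3 > 0

ℤ_11 = {x ∈ ℚ_11 : v_11(x) ≥ 0} and ℤ_11^× = {x ∈ ℤ_11 : v_11(x) = 0}. Here v_11(1331) = v_11(num) − v_11(den) = 3; compare against these criteria.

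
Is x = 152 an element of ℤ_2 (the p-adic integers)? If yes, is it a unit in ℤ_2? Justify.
x ∈ ℤ_2 but not a unit; v_2(x) = 3 > 0

ℤ_2 = {x ∈ ℚ_2 : v_2(x) ≥ 0} and ℤ_2^× = {x ∈ ℤ_2 : v_2(x) = 0}. Here v_2(152) = v_2(num) − v_2(den) = 3; compare against these criteria.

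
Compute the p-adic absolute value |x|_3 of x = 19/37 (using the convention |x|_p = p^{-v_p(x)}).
|19/37|_3 = 1

Step 1 — compute v_3(x) by factoring powers of 3 out of the numerator and denominator: v_3(19/37) = 0. Step 2 — apply |x|_p = p^{-v_p(x)} = 3^{0} = 1.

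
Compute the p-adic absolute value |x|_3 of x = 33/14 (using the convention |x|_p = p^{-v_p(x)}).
|33/14|_3 = 1/3

Step 1 — compute v_3(x) by factoring powers of 3 out of the numerator and denominator: v_3(33/14) = 1. Step 2 — apply |x|_p = p^{-v_p(x)} = 3^{-1} = 1/3.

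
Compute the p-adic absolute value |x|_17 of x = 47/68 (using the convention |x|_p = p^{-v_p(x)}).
|47/68|_17 = 17

Step 1 — compute v_17(x) by factoring powers of 17 out of the numerator and denominator: v_17(47/68) = -1. Step 2 — apply |x|_p = p^{-v_p(x)} = 17^{1} = 17.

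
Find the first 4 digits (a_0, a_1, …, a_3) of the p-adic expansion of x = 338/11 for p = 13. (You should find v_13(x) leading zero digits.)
(a_0, …, a_3) = (0, 0, 12, 5)

v_13(338/11) = 2, so a_0 = ... = a_1 = 0. Factor out: x = 13^2 · u with u = 2/11 a unit in ℤ_13. Expand u iteratively via a_{v+i} = u_i mod 13, u_{i+1} = (u_i − a_{v+i})/13:
  u_0 = 2/11;  a_2 = 12;  u_1 = (u_0 − 12)/13 = -10/11
  u_1 = -10/11;  a_3 = 5;  u_2 = (u_1 − 5)/13 = -5/11
Digits: (0, 0, 12, 5).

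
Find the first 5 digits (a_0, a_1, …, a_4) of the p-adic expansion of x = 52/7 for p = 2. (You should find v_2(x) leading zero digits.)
(a_0, …, a_4) = (0, 0, 1, 1, 0)

v_2(52/7) = 2, so a_0 = ... = a_1 = 0. Factor out: x = 2^2 · u with u = 13/7 a unit in ℤ_2. Expand u iteratively via a_{v+i} = u_i mod 2, u_{i+1} = (u_i − a_{v+i})/2:
  u_0 = 13/7;  a_2 = 1;  u_1 = (u_0 − 1)/2 = 3/7
  u_1 = 3/7;  a_3 = 1;  u_2 = (u_1 − 1)/2 = -2/7
  u_2 = -2/7;  a_4 = 0;  u_3 = (u_2 − 0)/2 = -1/7
Digits: (0, 0, 1, 1, 0).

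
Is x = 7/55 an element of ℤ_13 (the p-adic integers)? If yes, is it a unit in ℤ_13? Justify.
x ∈ ℤ_13^× (unit); v_13(x) = 0

ℤ_13 = {x ∈ ℚ_13 : v_13(x) ≥ 0} and ℤ_13^× = {x ∈ ℤ_13 : v_13(x) = 0}. Here v_13(7/55) = v_13(num) − v_13(den) = 0; compare against these criteria.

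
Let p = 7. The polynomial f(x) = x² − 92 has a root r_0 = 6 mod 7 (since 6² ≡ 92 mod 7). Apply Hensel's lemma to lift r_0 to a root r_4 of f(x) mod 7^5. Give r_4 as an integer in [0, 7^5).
r_4 = 860 (mod 16807)

Hensel's recurrence: r_{i+1} = r_i − f(r_i)·(f′(r_i))^{-1} mod 7^{i+2}, with f′(x) = 2x. Iterate:
  r_0 = 6 (mod 7)
  r_1 = 27 (mod 49)
  r_2 = 174 (mod 343)
  r_3 = 860 (mod 2401)
  r_4 = 860 (mod 16807)
Final: r_4 = 860, and one checks f(r_4) ≡ 0 mod 7^5.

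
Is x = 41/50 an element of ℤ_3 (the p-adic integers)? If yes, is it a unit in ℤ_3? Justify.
x ∈ ℤ_3^× (unit); v_3(x) = 0

ℤ_3 = {x ∈ ℚ_3 : v_3(x) ≥ 0} and ℤ_3^× = {x ∈ ℤ_3 : v_3(x) = 0}. Here v_3(41/50) = v_3(num) − v_3(den) = 0; compare against these criteria.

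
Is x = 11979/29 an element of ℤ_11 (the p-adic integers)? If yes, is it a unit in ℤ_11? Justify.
x ∈ ℤ_11 but not a unit; v_11(x) = 3 > 0

ℤ_11 = {x ∈ ℚ_11 : v_11(x) ≥ 0} and ℤ_11^× = {x ∈ ℤ_11 : v_11(x) = 0}. Here v_11(11979/29) = v_11(num) − v_11(den) = 3; compare against these criteria.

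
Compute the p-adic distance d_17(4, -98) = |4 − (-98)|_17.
d_17(4, -98) = 1/17

Step 1 — x − y = 4 − (-98) = 102. Step 2 — v_17(102) = 1 (factor: 102 = (17^1 · 6); the sign does not affect v_p). Step 3 — |x − y|_17 = 17^{-1} = 1/17.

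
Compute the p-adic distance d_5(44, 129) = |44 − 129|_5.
d_5(44, 129) = 1/5

Step 1 — x − y = 44 − 129 = -85. Step 2 — v_5(-85) = 1 (factor: -85 = −(5^1 · 17); the sign does not affect v_p). Step 3 — |x − y|_5 = 5^{-1} = 1/5.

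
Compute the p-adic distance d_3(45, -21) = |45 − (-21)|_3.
d_3(45, -21) = 1/3

Step 1 — x − y = 45 − (-21) = 66. Step 2 — v_3(66) = 1 (factor: 66 = (3^1 · 22); the sign does not affect v_p). Step 3 — |x − y|_3 = 3^{-1} = 1/3.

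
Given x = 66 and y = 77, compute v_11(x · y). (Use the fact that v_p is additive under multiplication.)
v_11(5082) = 2

v_p(x) = 1 (factor: 66 = 11^1 · 6); v_p(y) = 1 (factor: 77 = 11^1 · 7). Additivity: v_p(xy) = v_p(x) + v_p(y) = 1 + 1 = 2. (Direct check: xy = 5082 = 11^2 · (42).)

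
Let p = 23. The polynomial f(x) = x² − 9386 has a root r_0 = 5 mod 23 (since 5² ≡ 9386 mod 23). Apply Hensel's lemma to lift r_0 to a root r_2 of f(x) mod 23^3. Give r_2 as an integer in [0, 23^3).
r_2 = 465 (mod 12167)

Hensel's recurrence: r_{i+1} = r_i − f(r_i)·(f′(r_i))^{-1} mod 23^{i+2}, with f′(x) = 2x. Iterate:
  r_0 = 5 (mod 23)
  r_1 = 465 (mod 529)
  r_2 = 465 (mod 12167)
Final: r_2 = 465, and one checks f(r_2) ≡ 0 mod 23^3.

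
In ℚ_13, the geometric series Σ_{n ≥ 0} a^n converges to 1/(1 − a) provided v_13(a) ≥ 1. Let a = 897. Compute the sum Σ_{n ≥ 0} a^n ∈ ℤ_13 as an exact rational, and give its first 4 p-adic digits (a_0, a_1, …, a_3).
Σ a^n = 1/(1 − a) = -1/896;  first 4 digits = (1, 4, 8, 1)

v_13(a) = 1 ≥ 1, so the series converges in ℤ_13 to 1/(1 − a) = 1/(1 − 897) = -1/896. Expand this rational in ℤ_13: compute digits iteratively via d_i = x_i mod 13, x_{i+1} = (x_i − d_i)/13. The first 4 digits are (1, 4, 8, 1).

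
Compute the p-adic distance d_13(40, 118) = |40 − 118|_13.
d_13(40, 118) = 1/13

Step 1 — x − y = 40 − 118 = -78. Step 2 — v_13(-78) = 1 (factor: -78 = −(13^1 · 6); the sign does not affect v_p). Step 3 — |x − y|_13 = 13^{-1} = 1/13.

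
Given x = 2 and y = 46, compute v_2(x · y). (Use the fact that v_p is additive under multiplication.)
v_2(92) = 2

v_p(x) = 1 (factor: 2 = 2^1 · 1); v_p(y) = 1 (factor: 46 = 2^1 · 23). Additivity: v_p(xy) = v_p(x) + v_p(y) = 1 + 1 = 2. (Direct check: xy = 92 = 2^2 · (23).)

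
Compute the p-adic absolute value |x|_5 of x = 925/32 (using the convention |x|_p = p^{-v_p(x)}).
|925/32|_5 = 1/25

Step 1 — compute v_5(x) by factoring powers of 5 out of the numerator and denominator: v_5(925/32) = 2. Step 2 — apply |x|_p = p^{-v_p(x)} = 5^{-2} = 1/25.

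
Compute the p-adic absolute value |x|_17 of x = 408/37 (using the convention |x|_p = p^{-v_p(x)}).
|408/37|_17 = 1/17

Step 1 — compute v_17(x) by factoring powers of 17 out of the numerator and denominator: v_17(408/37) = 1. Step 2 — apply |x|_p = p^{-v_p(x)} = 17^{-1} = 1/17.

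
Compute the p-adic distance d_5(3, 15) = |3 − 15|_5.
d_5(3, 15) = 1

Step 1 — x − y = 3 − 15 = -12. Step 2 — v_5(-12) = 0 (factor: -12 = −(5^0 · 12); the sign does not affect v_p). Step 3 — |x − y|_5 = 5^{0} = 1.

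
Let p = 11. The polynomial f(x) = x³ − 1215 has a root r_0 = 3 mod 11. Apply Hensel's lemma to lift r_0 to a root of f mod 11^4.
r_3 = 1620 (mod 14641)

Hensel: r_{i+1} = r_i − f(r_i)/f′(r_i) mod 11^{i+2}, where f′(x) = 3x². Iterate:
  r_0 = 3 (mod 11)
  r_1 = 47 (mod 121)
  r_2 = 289 (mod 1331)
  r_3 = 1620 (mod 14641)
Final: r = 1620 with f(r) ≡ 0 mod 11^4.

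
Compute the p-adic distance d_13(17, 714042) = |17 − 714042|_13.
d_13(17, 714042) = 1/28561

Step 1 — x − y = 17 − 714042 = -714025. Step 2 — v_13(-714025) = 4 (factor: -714025 = −(13^4 · 25); the sign does not affect v_p). Step 3 — |x − y|_13 = 13^{-4} = 1/28561.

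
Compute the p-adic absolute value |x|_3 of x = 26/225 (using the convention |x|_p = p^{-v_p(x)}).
|26/225|_3 = 9

Step 1 — compute v_3(x) by factoring powers of 3 out of the numerator and denominator: v_3(26/225) = -2. Step 2 — apply |x|_p = p^{-v_p(x)} = 3^{2} = 9.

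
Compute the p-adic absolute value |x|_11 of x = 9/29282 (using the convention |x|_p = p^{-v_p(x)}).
|9/29282|_11 = 14641

Step 1 — compute v_11(x) by factoring powers of 11 out of the numerator and denominator: v_11(9/29282) = -4. Step 2 — apply |x|_p = p^{-v_p(x)} = 11^{4} = 14641.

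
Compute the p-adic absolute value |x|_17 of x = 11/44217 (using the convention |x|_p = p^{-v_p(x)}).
|11/44217|_17 = 4913

Step 1 — compute v_17(x) by factoring powers of 17 out of the numerator and denominator: v_17(11/44217) = -3. Step 2 — apply |x|_p = p^{-v_p(x)} = 17^{3} = 4913.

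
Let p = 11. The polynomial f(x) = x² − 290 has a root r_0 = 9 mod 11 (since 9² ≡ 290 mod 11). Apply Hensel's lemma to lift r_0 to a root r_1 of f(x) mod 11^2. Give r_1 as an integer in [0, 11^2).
r_1 = 108 (mod 121)

Hensel's recurrence: r_{i+1} = r_i − f(r_i)·(f′(r_i))^{-1} mod 11^{i+2}, with f′(x) = 2x. Iterate:
  r_0 = 9 (mod 11)
  r_1 = 108 (mod 121)
Final: r_1 = 108, and one checks f(r_1) ≡ 0 mod 11^2.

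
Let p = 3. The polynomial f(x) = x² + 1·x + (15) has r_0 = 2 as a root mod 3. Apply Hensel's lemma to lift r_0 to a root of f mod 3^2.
r_1 = 5 (mod 9)

Hensel: r_{i+1} = r_i − f(r_i)·(f′(r_i))^{-1} mod 3^{i+2}, f′(x) = 2x + 1. Iterate:
  r_0 = 2 (mod 3)
  r_1 = 5 (mod 9)
Final: r = 5 satisfies f(r) ≡ 0 mod 3^2.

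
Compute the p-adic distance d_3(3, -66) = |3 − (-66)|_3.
d_3(3, -66) = 1/3

Step 1 — x − y = 3 − (-66) = 69. Step 2 — v_3(69) = 1 (factor: 69 = (3^1 · 23); the sign does not affect v_p). Step 3 — |x − y|_3 = 3^{-1} = 1/3.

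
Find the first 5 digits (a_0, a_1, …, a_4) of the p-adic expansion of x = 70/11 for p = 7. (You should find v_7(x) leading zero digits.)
(a_0, …, a_4) = (0, 6, 5, 3, 2)

v_7(70/11) = 1, so a_0 = ... = a_0 = 0. Factor out: x = 7^1 · u with u = 10/11 a unit in ℤ_7. Expand u iteratively via a_{v+i} = u_i mod 7, u_{i+1} = (u_i − a_{v+i})/7:
  u_0 = 10/11;  a_1 = 6;  u_1 = (u_0 − 6)/7 = -8/11
  u_1 = -8/11;  a_2 = 5;  u_2 = (u_1 − 5)/7 = -9/11
  u_2 = -9/11;  a_3 = 3;  u_3 = (u_2 − 3)/7 = -6/11
  u_3 = -6/11;  a_4 = 2;  u_4 = (u_3 − 2)/7 = -4/11
Digits: (0, 6, 5, 3, 2).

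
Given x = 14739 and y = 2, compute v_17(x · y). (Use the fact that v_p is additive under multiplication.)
v_17(29478) = 3

v_p(x) = 3 (factor: 14739 = 17^3 · 3); v_p(y) = 0 (factor: 2 = 17^0 · 2). Additivity: v_p(xy) = v_p(x) + v_p(y) = 3 + 0 = 3. (Direct check: xy = 29478 = 17^3 · (6).)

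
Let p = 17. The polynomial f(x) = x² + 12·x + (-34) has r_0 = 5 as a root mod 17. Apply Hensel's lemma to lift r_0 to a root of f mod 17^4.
r_3 = 71031 (mod 83521)

Hensel: r_{i+1} = r_i − f(r_i)·(f′(r_i))^{-1} mod 17^{i+2}, f′(x) = 2x + 12. Iterate:
  r_0 = 5 (mod 17)
  r_1 = 226 (mod 289)
  r_2 = 2249 (mod 4913)
  r_3 = 71031 (mod 83521)
Final: r = 71031 satisfies f(r) ≡ 0 mod 17^4.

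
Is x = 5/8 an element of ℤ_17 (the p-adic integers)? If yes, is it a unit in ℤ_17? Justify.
x ∈ ℤ_17^× (unit); v_17(x) = 0

ℤ_17 = {x ∈ ℚ_17 : v_17(x) ≥ 0} and ℤ_17^× = {x ∈ ℤ_17 : v_17(x) = 0}. Here v_17(5/8) = v_17(num) − v_17(den) = 0; compare against these criteria.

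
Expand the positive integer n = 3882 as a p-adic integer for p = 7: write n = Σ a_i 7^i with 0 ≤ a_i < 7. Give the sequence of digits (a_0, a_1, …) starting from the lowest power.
(a_0, a_1, …) = (4, 1, 2, 4, 1)

Repeated division by 7 gives the digits low-to-high: 3882 = 4 + 1·7^1 + 2·7^2 + 4·7^3 + 1·7^4. Digit sequence: (4, 1, 2, 4, 1).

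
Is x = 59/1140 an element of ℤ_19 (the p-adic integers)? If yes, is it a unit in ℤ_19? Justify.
x ∉ ℤ_19 (v_19(x) = -1 < 0)

ℤ_19 = {x ∈ ℚ_19 : v_19(x) ≥ 0} and ℤ_19^× = {x ∈ ℤ_19 : v_19(x) = 0}. Here v_19(59/1140) = v_19(num) − v_19(den) = -1; compare against these criteria.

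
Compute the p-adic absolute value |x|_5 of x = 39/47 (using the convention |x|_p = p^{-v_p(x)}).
|39/47|_5 = 1

Step 1 — compute v_5(x) by factoring powers of 5 out of the numerator and denominator: v_5(39/47) = 0. Step 2 — apply |x|_p = p^{-v_p(x)} = 5^{0} = 1.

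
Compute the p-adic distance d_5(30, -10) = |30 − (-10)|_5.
d_5(30, -10) = 1/5

Step 1 — x − y = 30 − (-10) = 40. Step 2 — v_5(40) = 1 (factor: 40 = (5^1 · 8); the sign does not affect v_p). Step 3 — |x − y|_5 = 5^{-1} = 1/5.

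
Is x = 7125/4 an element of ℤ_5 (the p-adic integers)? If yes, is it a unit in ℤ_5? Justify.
x ∈ ℤ_5 but not a unit; v_5(x) = 3 > 0

ℤ_5 = {x ∈ ℚ_5 : v_5(x) ≥ 0} and ℤ_5^× = {x ∈ ℤ_5 : v_5(x) = 0}. Here v_5(7125/4) = v_5(num) − v_5(den) = 3; compare against these criteria.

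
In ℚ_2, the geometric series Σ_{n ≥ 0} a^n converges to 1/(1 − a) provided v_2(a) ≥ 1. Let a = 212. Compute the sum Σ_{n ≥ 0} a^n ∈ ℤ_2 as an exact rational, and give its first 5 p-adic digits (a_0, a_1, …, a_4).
Σ a^n = 1/(1 − a) = -1/211;  first 5 digits = (1, 0, 1, 0, 0)

v_2(a) = 2 ≥ 1, so the series converges in ℤ_2 to 1/(1 − a) = 1/(1 − 212) = -1/211. Expand this rational in ℤ_2: compute digits iteratively via d_i = x_i mod 2, x_{i+1} = (x_i − d_i)/2. The first 5 digits are (1, 0, 1, 0, 0).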